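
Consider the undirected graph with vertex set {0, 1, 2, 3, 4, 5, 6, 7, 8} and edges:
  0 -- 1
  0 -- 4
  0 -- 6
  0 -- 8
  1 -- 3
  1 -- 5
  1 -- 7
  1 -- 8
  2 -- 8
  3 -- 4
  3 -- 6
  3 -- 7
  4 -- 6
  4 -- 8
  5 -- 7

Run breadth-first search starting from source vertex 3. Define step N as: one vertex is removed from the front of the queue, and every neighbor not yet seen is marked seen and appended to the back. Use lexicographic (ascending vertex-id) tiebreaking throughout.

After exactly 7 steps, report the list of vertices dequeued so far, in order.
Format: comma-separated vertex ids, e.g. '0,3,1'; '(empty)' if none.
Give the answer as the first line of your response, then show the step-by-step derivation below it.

3,1,4,6,7,0,5

step 1: dequeue 3; queue=[1,4,6,7]; order=3
step 2: dequeue 1; queue=[4,6,7,0,5,8]; order=3,1
step 3: dequeue 4; queue=[6,7,0,5,8]; order=3,1,4
step 4: dequeue 6; queue=[7,0,5,8]; order=3,1,4,6
step 5: dequeue 7; queue=[0,5,8]; order=3,1,4,6,7
step 6: dequeue 0; queue=[5,8]; order=3,1,4,6,7,0
step 7: dequeue 5; queue=[8]; order=3,1,4,6,7,0,5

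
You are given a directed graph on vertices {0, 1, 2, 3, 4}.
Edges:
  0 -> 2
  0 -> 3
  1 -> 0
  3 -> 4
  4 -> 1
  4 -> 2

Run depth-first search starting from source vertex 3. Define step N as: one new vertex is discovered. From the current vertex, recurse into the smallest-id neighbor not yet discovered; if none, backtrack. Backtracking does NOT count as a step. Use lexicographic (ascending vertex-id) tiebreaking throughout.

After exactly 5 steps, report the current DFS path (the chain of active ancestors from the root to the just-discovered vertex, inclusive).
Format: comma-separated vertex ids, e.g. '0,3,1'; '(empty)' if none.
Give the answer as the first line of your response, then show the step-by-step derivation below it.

3,4,1,0,2

step 1: discover 3; path=3; order=3
step 2: discover 4; path=3>4; order=3,4
step 3: discover 1; path=3>4>1; order=3,4,1
step 4: discover 0; path=3>4>1>0; order=3,4,1,0
step 5: discover 2; path=3>4>1>0>2; order=3,4,1,0,2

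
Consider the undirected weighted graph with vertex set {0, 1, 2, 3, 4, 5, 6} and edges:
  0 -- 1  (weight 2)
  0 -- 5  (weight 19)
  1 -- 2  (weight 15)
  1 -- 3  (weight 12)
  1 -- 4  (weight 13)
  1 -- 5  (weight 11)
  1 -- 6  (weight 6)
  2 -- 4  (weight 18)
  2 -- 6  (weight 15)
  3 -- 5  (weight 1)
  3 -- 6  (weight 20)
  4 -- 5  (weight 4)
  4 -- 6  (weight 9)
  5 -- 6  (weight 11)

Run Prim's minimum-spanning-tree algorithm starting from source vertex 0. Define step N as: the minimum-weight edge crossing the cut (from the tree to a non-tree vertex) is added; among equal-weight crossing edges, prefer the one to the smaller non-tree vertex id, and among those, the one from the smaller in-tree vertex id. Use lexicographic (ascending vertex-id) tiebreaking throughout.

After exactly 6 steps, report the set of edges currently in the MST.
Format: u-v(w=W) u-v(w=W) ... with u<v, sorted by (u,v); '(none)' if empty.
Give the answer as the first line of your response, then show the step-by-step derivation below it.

0-1(w=2) 1-2(w=15) 1-6(w=6) 3-5(w=1) 4-5(w=4) 4-6(w=9)

step 1: add edge 0-1 (w=2); MST = {0-1(w=2)}
step 2: add edge 1-6 (w=6); MST = {0-1(w=2) 1-6(w=6)}
step 3: add edge 4-6 (w=9); MST = {0-1(w=2) 1-6(w=6) 4-6(w=9)}
step 4: add edge 4-5 (w=4); MST = {0-1(w=2) 1-6(w=6) 4-5(w=4) 4-6(w=9)}
step 5: add edge 3-5 (w=1); MST = {0-1(w=2) 1-6(w=6) 3-5(w=1) 4-5(w=4) 4-6(w=9)}
step 6: add edge 1-2 (w=15); MST = {0-1(w=2) 1-2(w=15) 1-6(w=6) 3-5(w=1) 4-5(w=4) 4-6(w=9)}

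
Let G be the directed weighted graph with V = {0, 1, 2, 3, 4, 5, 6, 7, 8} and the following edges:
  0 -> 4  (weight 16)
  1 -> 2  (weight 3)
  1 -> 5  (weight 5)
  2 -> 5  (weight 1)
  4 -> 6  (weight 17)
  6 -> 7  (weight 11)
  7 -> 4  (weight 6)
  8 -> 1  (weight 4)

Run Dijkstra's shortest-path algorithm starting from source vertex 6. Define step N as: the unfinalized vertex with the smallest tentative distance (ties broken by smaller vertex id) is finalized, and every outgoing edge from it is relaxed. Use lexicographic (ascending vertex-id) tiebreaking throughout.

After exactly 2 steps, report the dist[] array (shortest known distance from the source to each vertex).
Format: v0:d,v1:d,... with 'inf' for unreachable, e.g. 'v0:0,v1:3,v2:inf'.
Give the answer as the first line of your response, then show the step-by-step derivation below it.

v0:inf,v1:inf,v2:inf,v3:inf,v4:17,v5:inf,v6:0,v7:11,v8:inf

step 1: dist = v0:inf,v1:inf,v2:inf,v3:inf,v4:inf,v5:inf,v6:0,v7:11,v8:inf
step 2: dist = v0:inf,v1:inf,v2:inf,v3:inf,v4:17,v5:inf,v6:0,v7:11,v8:inf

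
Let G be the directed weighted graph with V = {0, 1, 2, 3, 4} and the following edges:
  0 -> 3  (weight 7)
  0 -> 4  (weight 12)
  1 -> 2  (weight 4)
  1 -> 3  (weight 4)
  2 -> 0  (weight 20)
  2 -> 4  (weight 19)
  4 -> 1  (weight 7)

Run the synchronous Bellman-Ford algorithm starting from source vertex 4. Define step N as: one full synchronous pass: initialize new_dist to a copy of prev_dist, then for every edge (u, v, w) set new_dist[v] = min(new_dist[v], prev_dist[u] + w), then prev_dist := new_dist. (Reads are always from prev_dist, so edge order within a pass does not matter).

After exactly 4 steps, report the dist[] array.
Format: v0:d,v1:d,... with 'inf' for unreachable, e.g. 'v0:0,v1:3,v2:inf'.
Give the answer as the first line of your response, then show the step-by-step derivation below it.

v0:31,v1:7,v2:11,v3:11,v4:0

step 1: dist = v0:inf,v1:7,v2:inf,v3:inf,v4:0
step 2: dist = v0:inf,v1:7,v2:11,v3:11,v4:0
step 3: dist = v0:31,v1:7,v2:11,v3:11,v4:0
step 4: dist = v0:31,v1:7,v2:11,v3:11,v4:0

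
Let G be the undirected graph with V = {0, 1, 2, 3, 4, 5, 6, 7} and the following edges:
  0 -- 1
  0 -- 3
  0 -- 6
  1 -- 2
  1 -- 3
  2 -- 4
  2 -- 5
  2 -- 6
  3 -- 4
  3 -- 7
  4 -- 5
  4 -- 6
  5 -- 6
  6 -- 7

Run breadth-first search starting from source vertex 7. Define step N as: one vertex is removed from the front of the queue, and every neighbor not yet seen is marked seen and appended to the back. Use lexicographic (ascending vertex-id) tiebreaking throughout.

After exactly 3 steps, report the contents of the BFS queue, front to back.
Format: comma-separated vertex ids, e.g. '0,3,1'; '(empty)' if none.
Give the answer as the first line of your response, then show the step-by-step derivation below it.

0,1,4,2,5

step 1: dequeue 7; queue=[3,6]; order=7
step 2: dequeue 3; queue=[6,0,1,4]; order=7,3
step 3: dequeue 6; queue=[0,1,4,2,5]; order=7,3,6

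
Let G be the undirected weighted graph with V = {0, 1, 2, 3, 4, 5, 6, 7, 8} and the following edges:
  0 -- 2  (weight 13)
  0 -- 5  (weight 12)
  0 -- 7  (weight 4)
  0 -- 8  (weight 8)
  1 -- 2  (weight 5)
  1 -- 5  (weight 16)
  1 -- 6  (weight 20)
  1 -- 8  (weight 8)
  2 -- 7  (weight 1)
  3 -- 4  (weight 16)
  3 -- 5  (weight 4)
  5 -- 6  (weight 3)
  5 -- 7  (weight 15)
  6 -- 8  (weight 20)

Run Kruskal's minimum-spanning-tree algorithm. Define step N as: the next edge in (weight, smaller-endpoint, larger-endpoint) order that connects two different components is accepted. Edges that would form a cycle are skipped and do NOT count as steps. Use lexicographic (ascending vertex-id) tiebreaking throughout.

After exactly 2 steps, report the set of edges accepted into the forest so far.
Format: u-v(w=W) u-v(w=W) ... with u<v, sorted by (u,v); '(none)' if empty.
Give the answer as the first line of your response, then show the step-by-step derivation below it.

2-7(w=1) 5-6(w=3)

step 1: add edge 2-7 (w=1); MST = {2-7(w=1)}
step 2: add edge 5-6 (w=3); MST = {2-7(w=1) 5-6(w=3)}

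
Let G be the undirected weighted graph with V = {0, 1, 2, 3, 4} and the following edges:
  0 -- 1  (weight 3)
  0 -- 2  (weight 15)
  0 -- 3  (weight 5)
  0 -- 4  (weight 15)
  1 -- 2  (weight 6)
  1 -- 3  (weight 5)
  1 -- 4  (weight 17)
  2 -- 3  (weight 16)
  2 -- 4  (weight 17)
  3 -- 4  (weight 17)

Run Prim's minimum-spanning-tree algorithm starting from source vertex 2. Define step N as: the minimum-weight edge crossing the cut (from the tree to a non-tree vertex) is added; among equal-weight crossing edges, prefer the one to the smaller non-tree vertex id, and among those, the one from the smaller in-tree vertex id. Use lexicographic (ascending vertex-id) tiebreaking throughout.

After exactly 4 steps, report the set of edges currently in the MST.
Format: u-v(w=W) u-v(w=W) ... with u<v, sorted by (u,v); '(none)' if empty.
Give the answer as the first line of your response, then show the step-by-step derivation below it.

0-1(w=3) 0-3(w=5) 0-4(w=15) 1-2(w=6)

step 1: add edge 1-2 (w=6); MST = {1-2(w=6)}
step 2: add edge 0-1 (w=3); MST = {0-1(w=3) 1-2(w=6)}
step 3: add edge 0-3 (w=5); MST = {0-1(w=3) 0-3(w=5) 1-2(w=6)}
step 4: add edge 0-4 (w=15); MST = {0-1(w=3) 0-3(w=5) 0-4(w=15) 1-2(w=6)}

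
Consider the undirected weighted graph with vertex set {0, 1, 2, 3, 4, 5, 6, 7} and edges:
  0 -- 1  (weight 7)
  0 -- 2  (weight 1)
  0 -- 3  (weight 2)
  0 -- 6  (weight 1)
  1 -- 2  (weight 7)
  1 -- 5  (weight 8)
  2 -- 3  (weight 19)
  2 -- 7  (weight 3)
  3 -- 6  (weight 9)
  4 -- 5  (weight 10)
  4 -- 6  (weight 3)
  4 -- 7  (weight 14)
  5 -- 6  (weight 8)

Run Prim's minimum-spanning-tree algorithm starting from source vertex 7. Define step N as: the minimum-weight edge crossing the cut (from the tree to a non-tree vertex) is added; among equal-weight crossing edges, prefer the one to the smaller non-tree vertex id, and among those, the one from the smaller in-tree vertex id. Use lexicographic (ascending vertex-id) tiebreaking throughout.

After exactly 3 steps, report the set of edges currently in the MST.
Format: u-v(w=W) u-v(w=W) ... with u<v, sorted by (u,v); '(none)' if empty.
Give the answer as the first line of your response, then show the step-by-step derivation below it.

0-2(w=1) 0-6(w=1) 2-7(w=3)

step 1: add edge 2-7 (w=3); MST = {2-7(w=3)}
step 2: add edge 0-2 (w=1); MST = {0-2(w=1) 2-7(w=3)}
step 3: add edge 0-6 (w=1); MST = {0-2(w=1) 0-6(w=1) 2-7(w=3)}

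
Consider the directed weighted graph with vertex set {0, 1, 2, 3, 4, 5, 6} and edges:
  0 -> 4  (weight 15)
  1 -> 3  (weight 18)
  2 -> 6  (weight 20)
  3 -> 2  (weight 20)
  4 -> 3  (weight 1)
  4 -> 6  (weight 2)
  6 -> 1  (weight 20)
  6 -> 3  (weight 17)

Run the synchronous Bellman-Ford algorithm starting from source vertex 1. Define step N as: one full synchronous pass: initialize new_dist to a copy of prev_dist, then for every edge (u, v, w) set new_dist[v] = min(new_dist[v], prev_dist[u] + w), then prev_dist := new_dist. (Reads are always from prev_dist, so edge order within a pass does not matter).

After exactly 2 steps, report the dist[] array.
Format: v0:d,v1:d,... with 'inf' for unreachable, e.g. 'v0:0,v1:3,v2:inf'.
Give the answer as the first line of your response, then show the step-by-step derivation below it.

v0:inf,v1:0,v2:38,v3:18,v4:inf,v5:inf,v6:inf

step 1: dist = v0:inf,v1:0,v2:inf,v3:18,v4:inf,v5:inf,v6:inf
step 2: dist = v0:inf,v1:0,v2:38,v3:18,v4:inf,v5:inf,v6:inf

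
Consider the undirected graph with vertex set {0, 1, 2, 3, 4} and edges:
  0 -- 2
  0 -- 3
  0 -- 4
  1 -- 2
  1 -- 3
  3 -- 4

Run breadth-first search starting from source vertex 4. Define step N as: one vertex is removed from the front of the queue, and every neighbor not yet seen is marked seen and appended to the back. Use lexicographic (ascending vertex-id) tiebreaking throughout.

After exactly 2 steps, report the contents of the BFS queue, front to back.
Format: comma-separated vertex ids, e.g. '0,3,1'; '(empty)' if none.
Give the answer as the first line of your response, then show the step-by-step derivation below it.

3,2

step 1: dequeue 4; queue=[0,3]; order=4
step 2: dequeue 0; queue=[3,2]; order=4,0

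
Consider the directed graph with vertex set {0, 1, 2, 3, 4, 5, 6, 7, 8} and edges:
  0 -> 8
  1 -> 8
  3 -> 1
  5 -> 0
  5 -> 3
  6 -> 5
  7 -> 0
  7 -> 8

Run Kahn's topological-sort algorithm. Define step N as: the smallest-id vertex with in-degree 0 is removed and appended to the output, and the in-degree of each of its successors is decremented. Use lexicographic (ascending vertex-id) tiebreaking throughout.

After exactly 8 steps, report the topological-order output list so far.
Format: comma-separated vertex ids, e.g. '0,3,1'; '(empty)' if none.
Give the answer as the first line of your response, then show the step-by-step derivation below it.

2,4,6,5,3,1,7,0

step 1: output 2; order=[2]; indeg=(2,1,0,1,0,1,0,0,3)
step 2: output 4; order=[2,4]; indeg=(2,1,0,1,0,1,0,0,3)
step 3: output 6; order=[2,4,6]; indeg=(2,1,0,1,0,0,0,0,3)
step 4: output 5; order=[2,4,6,5]; indeg=(1,1,0,0,0,0,0,0,3)
step 5: output 3; order=[2,4,6,5,3]; indeg=(1,0,0,0,0,0,0,0,3)
step 6: output 1; order=[2,4,6,5,3,1]; indeg=(1,0,0,0,0,0,0,0,2)
step 7: output 7; order=[2,4,6,5,3,1,7]; indeg=(0,0,0,0,0,0,0,0,1)
step 8: output 0; order=[2,4,6,5,3,1,7,0]; indeg=(0,0,0,0,0,0,0,0,0)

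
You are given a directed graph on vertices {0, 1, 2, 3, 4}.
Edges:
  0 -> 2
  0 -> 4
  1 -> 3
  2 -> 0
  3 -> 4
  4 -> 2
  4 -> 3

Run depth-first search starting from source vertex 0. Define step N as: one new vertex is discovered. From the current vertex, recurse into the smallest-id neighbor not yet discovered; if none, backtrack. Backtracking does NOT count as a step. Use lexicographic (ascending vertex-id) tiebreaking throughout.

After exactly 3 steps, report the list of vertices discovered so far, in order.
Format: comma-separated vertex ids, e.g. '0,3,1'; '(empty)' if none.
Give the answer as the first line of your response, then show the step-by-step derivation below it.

0,2,4

step 1: discover 0; path=0; order=0
step 2: discover 2; path=0>2; order=0,2
step 3: discover 4; path=0>4; order=0,2,4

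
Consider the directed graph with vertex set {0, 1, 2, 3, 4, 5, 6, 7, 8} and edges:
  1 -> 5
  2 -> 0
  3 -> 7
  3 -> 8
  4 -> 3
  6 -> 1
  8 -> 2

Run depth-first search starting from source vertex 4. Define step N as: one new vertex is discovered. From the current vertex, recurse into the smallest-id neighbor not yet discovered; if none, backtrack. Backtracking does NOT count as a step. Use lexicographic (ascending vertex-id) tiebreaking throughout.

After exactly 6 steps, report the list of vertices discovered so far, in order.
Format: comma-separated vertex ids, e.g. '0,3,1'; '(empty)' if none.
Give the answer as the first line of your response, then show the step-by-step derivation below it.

4,3,7,8,2,0

step 1: discover 4; path=4; order=4
step 2: discover 3; path=4>3; order=4,3
step 3: discover 7; path=4>3>7; order=4,3,7
step 4: discover 8; path=4>3>8; order=4,3,7,8
step 5: discover 2; path=4>3>8>2; order=4,3,7,8,2
step 6: discover 0; path=4>3>8>2>0; order=4,3,7,8,2,0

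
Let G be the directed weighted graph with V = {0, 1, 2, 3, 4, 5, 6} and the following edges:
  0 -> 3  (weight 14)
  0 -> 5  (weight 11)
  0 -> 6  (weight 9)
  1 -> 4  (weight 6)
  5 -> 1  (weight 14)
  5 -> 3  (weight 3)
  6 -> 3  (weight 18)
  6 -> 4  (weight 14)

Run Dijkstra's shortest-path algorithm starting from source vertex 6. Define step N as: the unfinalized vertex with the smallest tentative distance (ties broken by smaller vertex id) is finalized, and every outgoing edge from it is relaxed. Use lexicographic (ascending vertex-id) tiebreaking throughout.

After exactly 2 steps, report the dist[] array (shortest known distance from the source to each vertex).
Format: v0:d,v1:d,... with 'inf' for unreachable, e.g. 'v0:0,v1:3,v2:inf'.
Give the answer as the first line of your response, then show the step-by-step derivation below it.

v0:inf,v1:inf,v2:inf,v3:18,v4:14,v5:inf,v6:0

step 1: dist = v0:inf,v1:inf,v2:inf,v3:18,v4:14,v5:inf,v6:0
step 2: dist = v0:inf,v1:inf,v2:inf,v3:18,v4:14,v5:inf,v6:0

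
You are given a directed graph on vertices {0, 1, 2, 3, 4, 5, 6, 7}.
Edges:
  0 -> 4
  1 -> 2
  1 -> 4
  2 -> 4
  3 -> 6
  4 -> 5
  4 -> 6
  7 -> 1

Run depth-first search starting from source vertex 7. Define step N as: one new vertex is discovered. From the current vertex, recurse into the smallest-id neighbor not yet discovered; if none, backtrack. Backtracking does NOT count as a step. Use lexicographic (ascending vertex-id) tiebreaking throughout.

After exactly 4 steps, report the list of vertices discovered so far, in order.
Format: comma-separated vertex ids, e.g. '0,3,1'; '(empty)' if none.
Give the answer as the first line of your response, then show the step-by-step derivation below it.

7,1,2,4

step 1: discover 7; path=7; order=7
step 2: discover 1; path=7>1; order=7,1
step 3: discover 2; path=7>1>2; order=7,1,2
step 4: discover 4; path=7>1>2>4; order=7,1,2,4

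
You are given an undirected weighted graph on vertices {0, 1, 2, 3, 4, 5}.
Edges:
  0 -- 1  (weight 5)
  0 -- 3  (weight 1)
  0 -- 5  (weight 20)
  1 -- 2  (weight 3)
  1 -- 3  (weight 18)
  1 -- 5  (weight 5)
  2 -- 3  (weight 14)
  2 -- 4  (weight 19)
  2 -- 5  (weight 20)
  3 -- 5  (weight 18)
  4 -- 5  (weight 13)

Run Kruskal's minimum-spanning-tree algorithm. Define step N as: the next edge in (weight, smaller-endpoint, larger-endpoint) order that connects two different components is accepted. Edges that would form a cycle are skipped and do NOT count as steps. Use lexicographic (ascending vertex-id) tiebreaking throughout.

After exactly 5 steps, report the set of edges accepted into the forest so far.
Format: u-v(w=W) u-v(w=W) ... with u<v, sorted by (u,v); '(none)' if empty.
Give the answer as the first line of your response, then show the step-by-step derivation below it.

0-1(w=5) 0-3(w=1) 1-2(w=3) 1-5(w=5) 4-5(w=13)

step 1: add edge 0-3 (w=1); MST = {0-3(w=1)}
step 2: add edge 1-2 (w=3); MST = {0-3(w=1) 1-2(w=3)}
step 3: add edge 0-1 (w=5); MST = {0-1(w=5) 0-3(w=1) 1-2(w=3)}
step 4: add edge 1-5 (w=5); MST = {0-1(w=5) 0-3(w=1) 1-2(w=3) 1-5(w=5)}
step 5: add edge 4-5 (w=13); MST = {0-1(w=5) 0-3(w=1) 1-2(w=3) 1-5(w=5) 4-5(w=13)}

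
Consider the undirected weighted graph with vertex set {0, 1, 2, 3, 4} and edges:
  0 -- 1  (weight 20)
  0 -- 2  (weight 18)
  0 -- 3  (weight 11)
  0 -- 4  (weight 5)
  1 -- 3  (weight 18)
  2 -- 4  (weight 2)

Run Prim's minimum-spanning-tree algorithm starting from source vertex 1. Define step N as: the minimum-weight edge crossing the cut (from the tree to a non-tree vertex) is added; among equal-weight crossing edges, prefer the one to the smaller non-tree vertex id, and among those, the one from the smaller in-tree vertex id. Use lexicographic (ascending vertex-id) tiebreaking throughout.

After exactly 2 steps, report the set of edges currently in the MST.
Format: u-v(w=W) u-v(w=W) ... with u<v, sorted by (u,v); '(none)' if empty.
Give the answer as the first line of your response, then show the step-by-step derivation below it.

0-3(w=11) 1-3(w=18)

step 1: add edge 1-3 (w=18); MST = {1-3(w=18)}
step 2: add edge 0-3 (w=11); MST = {0-3(w=11) 1-3(w=18)}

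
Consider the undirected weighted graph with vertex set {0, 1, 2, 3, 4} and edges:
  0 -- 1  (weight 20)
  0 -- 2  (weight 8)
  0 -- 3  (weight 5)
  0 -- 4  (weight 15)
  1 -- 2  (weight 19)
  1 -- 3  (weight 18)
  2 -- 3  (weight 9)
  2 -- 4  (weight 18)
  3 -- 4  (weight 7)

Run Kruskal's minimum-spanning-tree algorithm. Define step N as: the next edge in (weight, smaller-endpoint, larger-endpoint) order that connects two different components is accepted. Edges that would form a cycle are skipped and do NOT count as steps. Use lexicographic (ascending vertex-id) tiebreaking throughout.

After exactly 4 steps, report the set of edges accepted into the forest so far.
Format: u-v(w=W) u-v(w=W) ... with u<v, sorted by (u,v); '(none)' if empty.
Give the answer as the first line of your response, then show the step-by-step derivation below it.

0-2(w=8) 0-3(w=5) 1-3(w=18) 3-4(w=7)

step 1: add edge 0-3 (w=5); MST = {0-3(w=5)}
step 2: add edge 3-4 (w=7); MST = {0-3(w=5) 3-4(w=7)}
step 3: add edge 0-2 (w=8); MST = {0-2(w=8) 0-3(w=5) 3-4(w=7)}
step 4: add edge 1-3 (w=18); MST = {0-2(w=8) 0-3(w=5) 1-3(w=18) 3-4(w=7)}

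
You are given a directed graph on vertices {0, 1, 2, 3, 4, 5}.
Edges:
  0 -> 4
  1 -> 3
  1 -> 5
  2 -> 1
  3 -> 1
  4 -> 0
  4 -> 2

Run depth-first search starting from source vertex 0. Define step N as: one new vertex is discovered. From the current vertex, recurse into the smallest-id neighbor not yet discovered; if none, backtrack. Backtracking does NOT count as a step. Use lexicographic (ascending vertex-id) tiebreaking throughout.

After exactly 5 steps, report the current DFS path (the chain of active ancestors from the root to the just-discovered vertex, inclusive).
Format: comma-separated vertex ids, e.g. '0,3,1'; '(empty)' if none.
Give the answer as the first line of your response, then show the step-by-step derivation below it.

0,4,2,1,3

step 1: discover 0; path=0; order=0
step 2: discover 4; path=0>4; order=0,4
step 3: discover 2; path=0>4>2; order=0,4,2
step 4: discover 1; path=0>4>2>1; order=0,4,2,1
step 5: discover 3; path=0>4>2>1>3; order=0,4,2,1,3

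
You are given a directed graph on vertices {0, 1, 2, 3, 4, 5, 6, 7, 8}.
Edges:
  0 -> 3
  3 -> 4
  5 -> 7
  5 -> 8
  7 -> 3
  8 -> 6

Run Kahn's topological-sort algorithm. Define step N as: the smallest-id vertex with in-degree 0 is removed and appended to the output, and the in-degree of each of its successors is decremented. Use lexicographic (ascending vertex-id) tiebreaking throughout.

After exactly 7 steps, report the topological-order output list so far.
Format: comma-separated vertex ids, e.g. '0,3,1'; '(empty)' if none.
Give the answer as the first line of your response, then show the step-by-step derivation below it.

0,1,2,5,7,3,4

step 1: output 0; order=[0]; indeg=(0,0,0,1,1,0,1,1,1)
step 2: output 1; order=[0,1]; indeg=(0,0,0,1,1,0,1,1,1)
step 3: output 2; order=[0,1,2]; indeg=(0,0,0,1,1,0,1,1,1)
step 4: output 5; order=[0,1,2,5]; indeg=(0,0,0,1,1,0,1,0,0)
step 5: output 7; order=[0,1,2,5,7]; indeg=(0,0,0,0,1,0,1,0,0)
step 6: output 3; order=[0,1,2,5,7,3]; indeg=(0,0,0,0,0,0,1,0,0)
step 7: output 4; order=[0,1,2,5,7,3,4]; indeg=(0,0,0,0,0,0,1,0,0)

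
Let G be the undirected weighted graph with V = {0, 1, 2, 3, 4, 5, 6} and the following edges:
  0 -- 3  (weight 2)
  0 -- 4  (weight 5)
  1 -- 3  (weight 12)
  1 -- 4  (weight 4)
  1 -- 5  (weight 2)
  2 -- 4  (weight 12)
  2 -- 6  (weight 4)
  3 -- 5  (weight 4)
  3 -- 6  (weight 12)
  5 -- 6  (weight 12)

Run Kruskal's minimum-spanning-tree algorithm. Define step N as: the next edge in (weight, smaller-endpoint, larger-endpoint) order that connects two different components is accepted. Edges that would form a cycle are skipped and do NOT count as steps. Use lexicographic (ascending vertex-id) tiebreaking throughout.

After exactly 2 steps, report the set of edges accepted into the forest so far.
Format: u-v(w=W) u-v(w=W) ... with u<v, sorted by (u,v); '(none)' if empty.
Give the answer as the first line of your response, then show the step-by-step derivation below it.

0-3(w=2) 1-5(w=2)

step 1: add edge 0-3 (w=2); MST = {0-3(w=2)}
step 2: add edge 1-5 (w=2); MST = {0-3(w=2) 1-5(w=2)}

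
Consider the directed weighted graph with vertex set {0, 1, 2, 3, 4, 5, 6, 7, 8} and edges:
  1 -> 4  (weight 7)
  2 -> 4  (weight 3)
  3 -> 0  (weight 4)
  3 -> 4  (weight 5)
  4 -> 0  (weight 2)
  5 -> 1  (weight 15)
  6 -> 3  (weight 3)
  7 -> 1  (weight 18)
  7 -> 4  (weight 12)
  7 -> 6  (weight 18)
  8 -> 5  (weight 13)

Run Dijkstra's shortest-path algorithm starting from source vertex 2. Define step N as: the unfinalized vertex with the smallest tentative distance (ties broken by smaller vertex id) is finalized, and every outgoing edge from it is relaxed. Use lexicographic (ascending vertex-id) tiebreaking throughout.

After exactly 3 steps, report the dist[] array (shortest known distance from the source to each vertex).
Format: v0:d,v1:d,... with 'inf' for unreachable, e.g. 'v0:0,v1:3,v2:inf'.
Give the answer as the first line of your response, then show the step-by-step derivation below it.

v0:5,v1:inf,v2:0,v3:inf,v4:3,v5:inf,v6:inf,v7:inf,v8:inf

step 1: dist = v0:inf,v1:inf,v2:0,v3:inf,v4:3,v5:inf,v6:inf,v7:inf,v8:inf
step 2: dist = v0:5,v1:inf,v2:0,v3:inf,v4:3,v5:inf,v6:inf,v7:inf,v8:inf
step 3: dist = v0:5,v1:inf,v2:0,v3:inf,v4:3,v5:inf,v6:inf,v7:inf,v8:inf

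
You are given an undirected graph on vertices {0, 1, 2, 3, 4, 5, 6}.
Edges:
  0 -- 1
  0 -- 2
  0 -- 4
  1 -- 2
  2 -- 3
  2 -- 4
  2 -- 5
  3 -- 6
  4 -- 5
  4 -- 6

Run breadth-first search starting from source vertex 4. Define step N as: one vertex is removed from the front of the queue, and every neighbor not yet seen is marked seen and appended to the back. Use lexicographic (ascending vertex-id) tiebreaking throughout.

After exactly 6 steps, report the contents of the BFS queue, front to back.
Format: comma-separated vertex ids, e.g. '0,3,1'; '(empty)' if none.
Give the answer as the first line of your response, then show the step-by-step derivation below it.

3

step 1: dequeue 4; queue=[0,2,5,6]; order=4
step 2: dequeue 0; queue=[2,5,6,1]; order=4,0
step 3: dequeue 2; queue=[5,6,1,3]; order=4,0,2
step 4: dequeue 5; queue=[6,1,3]; order=4,0,2,5
step 5: dequeue 6; queue=[1,3]; order=4,0,2,5,6
step 6: dequeue 1; queue=[3]; order=4,0,2,5,6,1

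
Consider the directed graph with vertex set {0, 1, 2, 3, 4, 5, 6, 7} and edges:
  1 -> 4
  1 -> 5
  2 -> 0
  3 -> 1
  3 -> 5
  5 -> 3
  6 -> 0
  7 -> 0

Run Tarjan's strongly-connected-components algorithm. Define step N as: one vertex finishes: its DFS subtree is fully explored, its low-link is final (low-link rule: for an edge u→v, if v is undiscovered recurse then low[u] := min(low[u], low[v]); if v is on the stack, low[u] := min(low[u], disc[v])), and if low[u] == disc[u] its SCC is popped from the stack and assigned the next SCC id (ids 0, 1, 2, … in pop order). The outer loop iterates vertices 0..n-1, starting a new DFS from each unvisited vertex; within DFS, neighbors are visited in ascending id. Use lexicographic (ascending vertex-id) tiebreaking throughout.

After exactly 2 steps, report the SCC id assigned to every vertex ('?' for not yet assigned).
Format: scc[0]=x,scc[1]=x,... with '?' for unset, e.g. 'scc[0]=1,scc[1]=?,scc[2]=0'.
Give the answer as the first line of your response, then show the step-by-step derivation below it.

scc[0]=0,scc[1]=?,scc[2]=?,scc[3]=?,scc[4]=1,scc[5]=?,scc[6]=?,scc[7]=?

step 1: low=(low[0]=0,low[1]=?,low[2]=?,low[3]=?,low[4]=?,low[5]=?,low[6]=?,low[7]=?); scc=(scc[0]=0,scc[1]=?,scc[2]=?,scc[3]=?,scc[4]=?,scc[5]=?,scc[6]=?,scc[7]=?)
step 2: low=(low[0]=0,low[1]=1,low[2]=?,low[3]=?,low[4]=2,low[5]=?,low[6]=?,low[7]=?); scc=(scc[0]=0,scc[1]=?,scc[2]=?,scc[3]=?,scc[4]=1,scc[5]=?,scc[6]=?,scc[7]=?)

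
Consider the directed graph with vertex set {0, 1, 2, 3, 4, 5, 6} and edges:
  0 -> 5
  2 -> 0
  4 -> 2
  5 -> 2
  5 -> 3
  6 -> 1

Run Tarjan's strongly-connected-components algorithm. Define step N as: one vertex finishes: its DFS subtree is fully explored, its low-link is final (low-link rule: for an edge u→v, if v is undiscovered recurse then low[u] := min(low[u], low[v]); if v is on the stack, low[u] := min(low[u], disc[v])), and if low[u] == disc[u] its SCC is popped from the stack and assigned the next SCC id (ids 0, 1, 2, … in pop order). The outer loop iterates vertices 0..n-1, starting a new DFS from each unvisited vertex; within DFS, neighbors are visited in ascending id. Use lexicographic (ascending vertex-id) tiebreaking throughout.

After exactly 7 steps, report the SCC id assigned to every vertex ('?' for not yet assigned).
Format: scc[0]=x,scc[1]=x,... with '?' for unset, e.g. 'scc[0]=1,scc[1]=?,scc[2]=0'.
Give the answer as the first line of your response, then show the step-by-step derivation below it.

scc[0]=1,scc[1]=2,scc[2]=1,scc[3]=0,scc[4]=3,scc[5]=1,scc[6]=4

step 1: low=(low[0]=0,low[1]=?,low[2]=0,low[3]=?,low[4]=?,low[5]=1,low[6]=?); scc=(scc[0]=?,scc[1]=?,scc[2]=?,scc[3]=?,scc[4]=?,scc[5]=?,scc[6]=?)
step 2: low=(low[0]=0,low[1]=?,low[2]=0,low[3]=3,low[4]=?,low[5]=0,low[6]=?); scc=(scc[0]=?,scc[1]=?,scc[2]=?,scc[3]=0,scc[4]=?,scc[5]=?,scc[6]=?)
step 3: low=(low[0]=0,low[1]=?,low[2]=0,low[3]=3,low[4]=?,low[5]=0,low[6]=?); scc=(scc[0]=?,scc[1]=?,scc[2]=?,scc[3]=0,scc[4]=?,scc[5]=?,scc[6]=?)
step 4: low=(low[0]=0,low[1]=?,low[2]=0,low[3]=3,low[4]=?,low[5]=0,low[6]=?); scc=(scc[0]=1,scc[1]=?,scc[2]=1,scc[3]=0,scc[4]=?,scc[5]=1,scc[6]=?)
step 5: low=(low[0]=0,low[1]=4,low[2]=0,low[3]=3,low[4]=?,low[5]=0,low[6]=?); scc=(scc[0]=1,scc[1]=2,scc[2]=1,scc[3]=0,scc[4]=?,scc[5]=1,scc[6]=?)
step 6: low=(low[0]=0,low[1]=4,low[2]=0,low[3]=3,low[4]=5,low[5]=0,low[6]=?); scc=(scc[0]=1,scc[1]=2,scc[2]=1,scc[3]=0,scc[4]=3,scc[5]=1,scc[6]=?)
step 7: low=(low[0]=0,low[1]=4,low[2]=0,low[3]=3,low[4]=5,low[5]=0,low[6]=6); scc=(scc[0]=1,scc[1]=2,scc[2]=1,scc[3]=0,scc[4]=3,scc[5]=1,scc[6]=4)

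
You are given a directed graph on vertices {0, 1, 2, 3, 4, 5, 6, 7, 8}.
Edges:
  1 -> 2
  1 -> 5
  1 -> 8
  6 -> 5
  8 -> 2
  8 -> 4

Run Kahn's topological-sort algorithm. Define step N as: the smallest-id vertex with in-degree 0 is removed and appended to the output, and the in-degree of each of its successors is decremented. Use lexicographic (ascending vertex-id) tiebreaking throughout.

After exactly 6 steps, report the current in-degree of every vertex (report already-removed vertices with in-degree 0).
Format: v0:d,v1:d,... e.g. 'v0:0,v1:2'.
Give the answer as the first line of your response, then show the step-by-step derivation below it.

v0:0,v1:0,v2:1,v3:0,v4:1,v5:0,v6:0,v7:0,v8:0

step 1: output 0; order=[0]; indeg=(0,0,2,0,1,2,0,0,1)
step 2: output 1; order=[0,1]; indeg=(0,0,1,0,1,1,0,0,0)
step 3: output 3; order=[0,1,3]; indeg=(0,0,1,0,1,1,0,0,0)
step 4: output 6; order=[0,1,3,6]; indeg=(0,0,1,0,1,0,0,0,0)
step 5: output 5; order=[0,1,3,6,5]; indeg=(0,0,1,0,1,0,0,0,0)
step 6: output 7; order=[0,1,3,6,5,7]; indeg=(0,0,1,0,1,0,0,0,0)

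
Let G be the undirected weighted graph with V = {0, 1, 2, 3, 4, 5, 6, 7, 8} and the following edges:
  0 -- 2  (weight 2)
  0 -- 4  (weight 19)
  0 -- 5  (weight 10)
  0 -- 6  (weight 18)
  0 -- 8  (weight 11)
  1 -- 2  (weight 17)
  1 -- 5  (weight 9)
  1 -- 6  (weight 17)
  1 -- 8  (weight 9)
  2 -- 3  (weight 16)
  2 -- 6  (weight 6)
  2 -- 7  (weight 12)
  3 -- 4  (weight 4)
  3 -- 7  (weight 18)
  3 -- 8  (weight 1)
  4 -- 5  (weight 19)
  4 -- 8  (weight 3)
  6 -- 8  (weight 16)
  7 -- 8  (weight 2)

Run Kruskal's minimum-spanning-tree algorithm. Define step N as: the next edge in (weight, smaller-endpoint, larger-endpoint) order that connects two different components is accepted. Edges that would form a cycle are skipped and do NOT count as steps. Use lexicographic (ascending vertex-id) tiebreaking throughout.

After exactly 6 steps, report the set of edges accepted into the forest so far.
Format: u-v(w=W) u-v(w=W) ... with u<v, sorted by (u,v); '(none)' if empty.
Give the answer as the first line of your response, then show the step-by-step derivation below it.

0-2(w=2) 1-5(w=9) 2-6(w=6) 3-8(w=1) 4-8(w=3) 7-8(w=2)

step 1: add edge 3-8 (w=1); MST = {3-8(w=1)}
step 2: add edge 0-2 (w=2); MST = {0-2(w=2) 3-8(w=1)}
step 3: add edge 7-8 (w=2); MST = {0-2(w=2) 3-8(w=1) 7-8(w=2)}
step 4: add edge 4-8 (w=3); MST = {0-2(w=2) 3-8(w=1) 4-8(w=3) 7-8(w=2)}
step 5: add edge 2-6 (w=6); MST = {0-2(w=2) 2-6(w=6) 3-8(w=1) 4-8(w=3) 7-8(w=2)}
step 6: add edge 1-5 (w=9); MST = {0-2(w=2) 1-5(w=9) 2-6(w=6) 3-8(w=1) 4-8(w=3) 7-8(w=2)}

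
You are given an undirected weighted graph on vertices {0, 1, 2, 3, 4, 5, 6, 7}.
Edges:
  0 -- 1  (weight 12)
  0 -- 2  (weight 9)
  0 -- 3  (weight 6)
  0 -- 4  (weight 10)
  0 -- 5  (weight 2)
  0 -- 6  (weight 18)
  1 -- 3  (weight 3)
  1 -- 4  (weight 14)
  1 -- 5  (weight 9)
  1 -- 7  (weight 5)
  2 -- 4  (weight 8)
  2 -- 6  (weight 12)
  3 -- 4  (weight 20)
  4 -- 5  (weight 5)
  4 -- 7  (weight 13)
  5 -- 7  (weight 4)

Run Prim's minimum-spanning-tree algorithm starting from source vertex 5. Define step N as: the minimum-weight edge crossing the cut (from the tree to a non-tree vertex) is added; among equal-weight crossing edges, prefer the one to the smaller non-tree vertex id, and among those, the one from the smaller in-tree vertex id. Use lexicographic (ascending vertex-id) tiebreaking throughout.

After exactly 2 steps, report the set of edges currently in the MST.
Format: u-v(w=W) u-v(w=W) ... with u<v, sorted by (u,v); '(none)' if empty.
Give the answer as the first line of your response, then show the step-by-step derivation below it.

0-5(w=2) 5-7(w=4)

step 1: add edge 0-5 (w=2); MST = {0-5(w=2)}
step 2: add edge 5-7 (w=4); MST = {0-5(w=2) 5-7(w=4)}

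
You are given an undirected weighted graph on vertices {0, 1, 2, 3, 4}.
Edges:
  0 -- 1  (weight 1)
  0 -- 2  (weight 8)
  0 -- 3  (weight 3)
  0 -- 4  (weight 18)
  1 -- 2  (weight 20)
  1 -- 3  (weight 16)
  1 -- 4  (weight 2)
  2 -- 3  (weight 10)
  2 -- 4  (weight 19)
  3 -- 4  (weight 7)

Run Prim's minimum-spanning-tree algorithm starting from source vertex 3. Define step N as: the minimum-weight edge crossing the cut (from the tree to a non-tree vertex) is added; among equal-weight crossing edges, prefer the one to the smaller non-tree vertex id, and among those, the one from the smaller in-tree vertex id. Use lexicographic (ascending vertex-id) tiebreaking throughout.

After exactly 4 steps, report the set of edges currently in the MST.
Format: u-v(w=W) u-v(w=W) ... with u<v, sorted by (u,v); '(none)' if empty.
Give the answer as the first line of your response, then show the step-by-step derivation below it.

0-1(w=1) 0-2(w=8) 0-3(w=3) 1-4(w=2)

step 1: add edge 0-3 (w=3); MST = {0-3(w=3)}
step 2: add edge 0-1 (w=1); MST = {0-1(w=1) 0-3(w=3)}
step 3: add edge 1-4 (w=2); MST = {0-1(w=1) 0-3(w=3) 1-4(w=2)}
step 4: add edge 0-2 (w=8); MST = {0-1(w=1) 0-2(w=8) 0-3(w=3) 1-4(w=2)}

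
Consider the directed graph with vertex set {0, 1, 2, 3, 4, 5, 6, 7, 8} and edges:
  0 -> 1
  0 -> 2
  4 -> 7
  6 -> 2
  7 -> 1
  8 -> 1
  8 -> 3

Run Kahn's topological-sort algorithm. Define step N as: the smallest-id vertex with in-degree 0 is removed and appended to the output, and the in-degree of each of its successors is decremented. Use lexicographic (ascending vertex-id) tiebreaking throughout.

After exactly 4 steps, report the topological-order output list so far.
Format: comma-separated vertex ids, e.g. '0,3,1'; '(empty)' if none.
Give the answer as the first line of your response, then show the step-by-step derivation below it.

0,4,5,6

step 1: output 0; order=[0]; indeg=(0,2,1,1,0,0,0,1,0)
step 2: output 4; order=[0,4]; indeg=(0,2,1,1,0,0,0,0,0)
step 3: output 5; order=[0,4,5]; indeg=(0,2,1,1,0,0,0,0,0)
step 4: output 6; order=[0,4,5,6]; indeg=(0,2,0,1,0,0,0,0,0)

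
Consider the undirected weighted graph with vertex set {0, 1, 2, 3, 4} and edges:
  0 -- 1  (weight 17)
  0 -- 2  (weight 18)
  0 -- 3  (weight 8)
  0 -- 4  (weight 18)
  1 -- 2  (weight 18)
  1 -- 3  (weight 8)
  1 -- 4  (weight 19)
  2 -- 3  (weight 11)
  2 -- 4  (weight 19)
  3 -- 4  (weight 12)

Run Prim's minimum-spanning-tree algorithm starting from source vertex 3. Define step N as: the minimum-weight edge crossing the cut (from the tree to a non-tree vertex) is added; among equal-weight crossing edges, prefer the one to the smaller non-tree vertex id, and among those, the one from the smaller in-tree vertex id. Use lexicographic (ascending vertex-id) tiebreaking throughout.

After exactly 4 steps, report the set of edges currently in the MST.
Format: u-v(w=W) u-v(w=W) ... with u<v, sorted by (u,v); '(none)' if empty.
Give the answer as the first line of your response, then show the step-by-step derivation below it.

0-3(w=8) 1-3(w=8) 2-3(w=11) 3-4(w=12)

step 1: add edge 0-3 (w=8); MST = {0-3(w=8)}
step 2: add edge 1-3 (w=8); MST = {0-3(w=8) 1-3(w=8)}
step 3: add edge 2-3 (w=11); MST = {0-3(w=8) 1-3(w=8) 2-3(w=11)}
step 4: add edge 3-4 (w=12); MST = {0-3(w=8) 1-3(w=8) 2-3(w=11) 3-4(w=12)}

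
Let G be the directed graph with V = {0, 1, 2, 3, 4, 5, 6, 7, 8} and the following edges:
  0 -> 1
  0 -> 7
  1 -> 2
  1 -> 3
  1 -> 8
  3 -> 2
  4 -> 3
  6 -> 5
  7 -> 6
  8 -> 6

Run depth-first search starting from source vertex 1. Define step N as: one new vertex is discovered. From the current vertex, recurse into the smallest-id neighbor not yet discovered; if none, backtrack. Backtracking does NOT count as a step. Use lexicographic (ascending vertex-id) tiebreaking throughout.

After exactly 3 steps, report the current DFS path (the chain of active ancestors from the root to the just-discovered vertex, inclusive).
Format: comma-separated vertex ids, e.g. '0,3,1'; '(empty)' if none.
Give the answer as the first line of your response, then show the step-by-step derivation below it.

1,3

step 1: discover 1; path=1; order=1
step 2: discover 2; path=1>2; order=1,2
step 3: discover 3; path=1>3; order=1,2,3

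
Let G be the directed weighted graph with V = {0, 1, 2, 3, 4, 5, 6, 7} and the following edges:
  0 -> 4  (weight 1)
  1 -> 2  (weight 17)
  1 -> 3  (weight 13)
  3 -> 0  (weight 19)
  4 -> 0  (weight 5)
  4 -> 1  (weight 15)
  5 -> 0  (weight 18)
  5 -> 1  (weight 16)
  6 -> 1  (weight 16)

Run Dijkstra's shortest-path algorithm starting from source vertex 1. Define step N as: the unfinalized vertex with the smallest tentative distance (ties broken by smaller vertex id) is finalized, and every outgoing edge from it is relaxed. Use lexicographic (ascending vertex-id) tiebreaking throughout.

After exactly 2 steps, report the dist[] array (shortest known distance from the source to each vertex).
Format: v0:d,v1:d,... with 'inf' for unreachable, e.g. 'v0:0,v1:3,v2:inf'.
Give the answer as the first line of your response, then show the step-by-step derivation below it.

v0:32,v1:0,v2:17,v3:13,v4:inf,v5:inf,v6:inf,v7:inf

step 1: dist = v0:inf,v1:0,v2:17,v3:13,v4:inf,v5:inf,v6:inf,v7:inf
step 2: dist = v0:32,v1:0,v2:17,v3:13,v4:inf,v5:inf,v6:inf,v7:inf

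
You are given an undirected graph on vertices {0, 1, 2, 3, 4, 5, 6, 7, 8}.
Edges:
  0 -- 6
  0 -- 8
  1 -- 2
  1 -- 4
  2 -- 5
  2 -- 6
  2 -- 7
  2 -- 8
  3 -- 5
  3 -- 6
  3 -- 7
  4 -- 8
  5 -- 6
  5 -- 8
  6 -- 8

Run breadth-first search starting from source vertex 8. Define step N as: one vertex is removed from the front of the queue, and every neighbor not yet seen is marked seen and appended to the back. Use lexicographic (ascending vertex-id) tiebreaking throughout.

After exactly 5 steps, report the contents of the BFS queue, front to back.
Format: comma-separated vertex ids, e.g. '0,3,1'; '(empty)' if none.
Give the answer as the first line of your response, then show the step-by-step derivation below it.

6,1,7,3

step 1: dequeue 8; queue=[0,2,4,5,6]; order=8
step 2: dequeue 0; queue=[2,4,5,6]; order=8,0
step 3: dequeue 2; queue=[4,5,6,1,7]; order=8,0,2
step 4: dequeue 4; queue=[5,6,1,7]; order=8,0,2,4
step 5: dequeue 5; queue=[6,1,7,3]; order=8,0,2,4,5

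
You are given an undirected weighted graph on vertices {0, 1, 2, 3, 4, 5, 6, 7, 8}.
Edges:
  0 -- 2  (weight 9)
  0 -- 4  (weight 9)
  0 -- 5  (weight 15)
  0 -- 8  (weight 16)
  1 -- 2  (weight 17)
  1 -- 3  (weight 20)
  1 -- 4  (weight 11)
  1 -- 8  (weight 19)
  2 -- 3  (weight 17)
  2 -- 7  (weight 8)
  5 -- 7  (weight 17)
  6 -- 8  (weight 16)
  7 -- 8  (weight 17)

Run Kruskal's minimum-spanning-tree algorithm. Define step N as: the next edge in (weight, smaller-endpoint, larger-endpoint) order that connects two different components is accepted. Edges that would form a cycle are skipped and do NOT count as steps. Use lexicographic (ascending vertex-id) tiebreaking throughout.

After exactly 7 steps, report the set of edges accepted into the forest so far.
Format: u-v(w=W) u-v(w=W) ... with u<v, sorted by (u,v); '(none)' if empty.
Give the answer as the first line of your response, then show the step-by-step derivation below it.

0-2(w=9) 0-4(w=9) 0-5(w=15) 0-8(w=16) 1-4(w=11) 2-7(w=8) 6-8(w=16)

step 1: add edge 2-7 (w=8); MST = {2-7(w=8)}
step 2: add edge 0-2 (w=9); MST = {0-2(w=9) 2-7(w=8)}
step 3: add edge 0-4 (w=9); MST = {0-2(w=9) 0-4(w=9) 2-7(w=8)}
step 4: add edge 1-4 (w=11); MST = {0-2(w=9) 0-4(w=9) 1-4(w=11) 2-7(w=8)}
step 5: add edge 0-5 (w=15); MST = {0-2(w=9) 0-4(w=9) 0-5(w=15) 1-4(w=11) 2-7(w=8)}
step 6: add edge 0-8 (w=16); MST = {0-2(w=9) 0-4(w=9) 0-5(w=15) 0-8(w=16) 1-4(w=11) 2-7(w=8)}
step 7: add edge 6-8 (w=16); MST = {0-2(w=9) 0-4(w=9) 0-5(w=15) 0-8(w=16) 1-4(w=11) 2-7(w=8) 6-8(w=16)}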